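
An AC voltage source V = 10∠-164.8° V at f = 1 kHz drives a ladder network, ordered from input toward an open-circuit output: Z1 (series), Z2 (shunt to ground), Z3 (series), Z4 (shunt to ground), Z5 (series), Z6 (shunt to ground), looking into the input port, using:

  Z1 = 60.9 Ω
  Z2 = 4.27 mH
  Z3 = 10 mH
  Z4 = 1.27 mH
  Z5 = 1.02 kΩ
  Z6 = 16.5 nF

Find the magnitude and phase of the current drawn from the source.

Step 1 — Angular frequency: ω = 2π·f = 2π·1000 = 6283 rad/s.
Step 2 — Component impedances:
  Z1: Z = R = 60.9 Ω
  Z2: Z = jωL = j·6283·0.00427 = 0 + j26.83 Ω
  Z3: Z = jωL = j·6283·0.01 = 0 + j62.83 Ω
  Z4: Z = jωL = j·6283·0.00127 = 0 + j7.98 Ω
  Z5: Z = R = 1020 Ω
  Z6: Z = 1/(jωC) = -j/(ω·C) = 0 - j9646 Ω
Step 3 — Ladder network (open output): work backward from the far end, alternating series and parallel combinations. Z_in = 60.9 + j19.46 Ω = 63.93∠17.7° Ω.
Step 4 — Source phasor: V = 10∠-164.8° V = -9.65 - j2.622 V.
Step 5 — Ohm's law: I = V / Z_total = (-9.65 - j2.622) / (60.9 + j19.46) = -0.1563 + j0.006874 A.
Step 6 — Convert to polar: |I| = 0.1564 A, ∠I = 177.5°.

I = 0.1564∠177.5° A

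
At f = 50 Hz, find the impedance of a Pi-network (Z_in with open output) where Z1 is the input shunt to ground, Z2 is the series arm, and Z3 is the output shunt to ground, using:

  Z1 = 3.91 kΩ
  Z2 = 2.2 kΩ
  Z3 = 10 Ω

Step 1 — Angular frequency: ω = 2π·f = 2π·50 = 314.2 rad/s.
Step 2 — Component impedances:
  Z1: Z = R = 3910 Ω
  Z2: Z = R = 2200 Ω
  Z3: Z = R = 10 Ω
Step 3 — With open output, the series arm Z2 and the output shunt Z3 appear in series to ground: Z2 + Z3 = 2210 Ω.
Step 4 — Parallel with input shunt Z1: Z_in = Z1 || (Z2 + Z3) = 1412 Ω = 1412∠0.0° Ω.

Z = 1412 Ω = 1412∠0.0° Ω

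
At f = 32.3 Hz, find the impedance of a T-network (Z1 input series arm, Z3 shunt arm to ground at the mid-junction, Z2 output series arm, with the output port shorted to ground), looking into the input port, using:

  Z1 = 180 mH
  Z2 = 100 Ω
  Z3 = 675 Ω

Step 1 — Angular frequency: ω = 2π·f = 2π·32.3 = 202.9 rad/s.
Step 2 — Component impedances:
  Z1: Z = jωL = j·202.9·0.18 = 0 + j36.53 Ω
  Z2: Z = R = 100 Ω
  Z3: Z = R = 675 Ω
Step 3 — With the output port shorted to ground, the output series arm Z2 runs from the junction to ground; the shunt arm Z3 also runs from the junction to ground. They appear in parallel: Z3 || Z2 = 87.1 Ω.
Step 4 — Series with input arm Z1: Z_in = Z1 + (Z3 || Z2) = 87.1 + j36.53 Ω = 94.45∠22.8° Ω.

Z = 87.1 + j36.53 Ω = 94.45∠22.8° Ω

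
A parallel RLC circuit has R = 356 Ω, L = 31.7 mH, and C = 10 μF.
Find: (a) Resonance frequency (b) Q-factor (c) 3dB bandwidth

Step 1 — Resonance: ω₀ = 1/√(LC) = 1/√(0.0317·1e-05) = 1776 rad/s.
Step 2 — f₀ = ω₀/(2π) = 282.7 Hz.
Step 3 — Parallel Q: Q = R/(ω₀L) = 356/(1776·0.0317) = 6.323.
Step 4 — Bandwidth: Δω = ω₀/Q = 280.9 rad/s; BW = Δω/(2π) = 44.71 Hz.

(a) f₀ = 282.7 Hz  (b) Q = 6.323  (c) BW = 44.71 Hz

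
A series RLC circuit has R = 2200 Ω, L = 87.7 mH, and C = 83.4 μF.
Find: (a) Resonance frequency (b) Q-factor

Step 1 — Resonance condition Im(Z)=0 gives ω₀ = 1/√(LC).
Step 2 — ω₀ = 1/√(0.0877·8.34e-05) = 369.8 rad/s.
Step 3 — f₀ = ω₀/(2π) = 58.85 Hz.
Step 4 — Series Q: Q = ω₀L/R = 369.8·0.0877/2200 = 0.01474.

(a) f₀ = 58.85 Hz  (b) Q = 0.01474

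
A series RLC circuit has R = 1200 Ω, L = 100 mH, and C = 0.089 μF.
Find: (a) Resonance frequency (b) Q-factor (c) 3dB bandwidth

Step 1 — Resonance condition Im(Z)=0 gives ω₀ = 1/√(LC).
Step 2 — ω₀ = 1/√(0.1·8.9e-08) = 1.06e+04 rad/s.
Step 3 — f₀ = ω₀/(2π) = 1687 Hz.
Step 4 — Series Q: Q = ω₀L/R = 1.06e+04·0.1/1200 = 0.8833.
Step 5 — 3dB bandwidth: Δω = ω₀/Q = 1.2e+04 rad/s; BW = Δω/(2π) = 1910 Hz.

(a) f₀ = 1687 Hz  (b) Q = 0.8833  (c) BW = 1910 Hz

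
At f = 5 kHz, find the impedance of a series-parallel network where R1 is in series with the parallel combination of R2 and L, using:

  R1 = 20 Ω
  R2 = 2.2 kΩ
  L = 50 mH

Step 1 — Angular frequency: ω = 2π·f = 2π·5000 = 3.142e+04 rad/s.
Step 2 — Component impedances:
  R1: Z = R = 20 Ω
  R2: Z = R = 2200 Ω
  L: Z = jωL = j·3.142e+04·0.05 = 0 + j1571 Ω
Step 3 — Parallel branch: R2 || L = 1/(1/R2 + 1/L) = 742.8 + j1040 Ω.
Step 4 — Series with R1: Z_total = R1 + (R2 || L) = 762.8 + j1040 Ω = 1290∠53.8° Ω.

Z = 762.8 + j1040 Ω = 1290∠53.8° Ω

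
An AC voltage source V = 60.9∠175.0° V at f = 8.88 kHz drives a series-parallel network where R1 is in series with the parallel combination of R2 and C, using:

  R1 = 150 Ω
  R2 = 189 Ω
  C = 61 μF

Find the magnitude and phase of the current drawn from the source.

Step 1 — Angular frequency: ω = 2π·f = 2π·8880 = 5.579e+04 rad/s.
Step 2 — Component impedances:
  R1: Z = R = 150 Ω
  R2: Z = R = 189 Ω
  C: Z = 1/(jωC) = -j/(ω·C) = 0 - j0.2938 Ω
Step 3 — Parallel branch: R2 || C = 1/(1/R2 + 1/C) = 0.0004568 - j0.2938 Ω.
Step 4 — Series with R1: Z_total = R1 + (R2 || C) = 150 - j0.2938 Ω = 150∠-0.1° Ω.
Step 5 — Source phasor: V = 60.9∠175.0° V = -60.67 + j5.308 V.
Step 6 — Ohm's law: I = V / Z_total = (-60.67 + j5.308) / (150 - j0.2938) = -0.4045 + j0.03459 A.
Step 7 — Convert to polar: |I| = 0.406 A, ∠I = 175.1°.

I = 0.406∠175.1° A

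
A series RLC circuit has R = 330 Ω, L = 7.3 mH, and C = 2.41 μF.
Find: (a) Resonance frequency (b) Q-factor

Step 1 — Resonance condition Im(Z)=0 gives ω₀ = 1/√(LC).
Step 2 — ω₀ = 1/√(0.0073·2.41e-06) = 7539 rad/s.
Step 3 — f₀ = ω₀/(2π) = 1200 Hz.
Step 4 — Series Q: Q = ω₀L/R = 7539·0.0073/330 = 0.1668.

(a) f₀ = 1200 Hz  (b) Q = 0.1668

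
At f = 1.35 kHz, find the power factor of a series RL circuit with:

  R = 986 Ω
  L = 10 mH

Step 1 — Angular frequency: ω = 2π·f = 2π·1350 = 8482 rad/s.
Step 2 — Component impedances:
  R: Z = R = 986 Ω
  L: Z = jωL = j·8482·0.01 = 0 + j84.82 Ω
Step 3 — Series combination: Z_total = R + L = 986 + j84.82 Ω = 989.6∠4.9° Ω.
Step 4 — Power factor: PF = cos(φ) = Re(Z)/|Z| = 986/989.64 = 0.9963.
Step 5 — Type: Im(Z) = 84.82 ⇒ lagging (phase φ = 4.9°).

PF = 0.9963 (lagging, φ = 4.9°)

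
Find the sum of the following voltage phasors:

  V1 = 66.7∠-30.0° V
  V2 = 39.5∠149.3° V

Step 1 — Convert each phasor to rectangular form:
  V1 = 66.7·(cos(-30.0°) + j·sin(-30.0°)) = 57.76 - j33.35 V
  V2 = 39.5·(cos(149.3°) + j·sin(149.3°)) = -33.96 + j20.17 V
Step 2 — Sum components: V_total = 23.8 - j13.18 V.
Step 3 — Convert to polar: |V_total| = 27.21 V, ∠V_total = -29.0°.

V_total = 27.21∠-29.0° V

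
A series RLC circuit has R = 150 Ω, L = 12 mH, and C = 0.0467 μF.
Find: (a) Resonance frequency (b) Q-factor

Step 1 — Resonance condition Im(Z)=0 gives ω₀ = 1/√(LC).
Step 2 — ω₀ = 1/√(0.012·4.67e-08) = 4.224e+04 rad/s.
Step 3 — f₀ = ω₀/(2π) = 6723 Hz.
Step 4 — Series Q: Q = ω₀L/R = 4.224e+04·0.012/150 = 3.379.

(a) f₀ = 6723 Hz  (b) Q = 3.379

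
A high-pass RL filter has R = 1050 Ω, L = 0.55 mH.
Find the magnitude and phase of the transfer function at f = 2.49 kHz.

Step 1 — Angular frequency: ω = 2π·2490 = 1.565e+04 rad/s.
Step 2 — Transfer function: H(jω) = jωL/(R + jωL).
Step 3 — Numerator jωL = j·8.605; denominator R + jωL = 1050 + j8.605.
Step 4 — H = 6.715e-05 + j0.008195.
Step 5 — Magnitude: |H| = 0.008195 (-41.7 dB); phase: φ = 89.5°.

|H| = 0.008195 (-41.7 dB), φ = 89.5°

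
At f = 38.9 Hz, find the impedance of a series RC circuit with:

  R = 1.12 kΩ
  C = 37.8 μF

Step 1 — Angular frequency: ω = 2π·f = 2π·38.9 = 244.4 rad/s.
Step 2 — Component impedances:
  R: Z = R = 1120 Ω
  C: Z = 1/(jωC) = -j/(ω·C) = 0 - j108.2 Ω
Step 3 — Series combination: Z_total = R + C = 1120 - j108.2 Ω = 1125∠-5.5° Ω.

Z = 1120 - j108.2 Ω = 1125∠-5.5° Ω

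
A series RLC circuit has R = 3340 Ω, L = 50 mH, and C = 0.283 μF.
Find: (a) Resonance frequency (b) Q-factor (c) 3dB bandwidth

Step 1 — Resonance: ω₀ = 1/√(LC) = 1/√(0.05·2.83e-07) = 8407 rad/s.
Step 2 — f₀ = ω₀/(2π) = 1338 Hz.
Step 3 — Series Q: Q = ω₀L/R = 8407·0.05/3340 = 0.1258.
Step 4 — Bandwidth: Δω = ω₀/Q = 6.68e+04 rad/s; BW = Δω/(2π) = 1.063e+04 Hz.

(a) f₀ = 1338 Hz  (b) Q = 0.1258  (c) BW = 1.063e+04 Hz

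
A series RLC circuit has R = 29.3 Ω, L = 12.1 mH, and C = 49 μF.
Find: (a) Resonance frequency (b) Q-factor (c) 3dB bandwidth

Step 1 — Resonance condition Im(Z)=0 gives ω₀ = 1/√(LC).
Step 2 — ω₀ = 1/√(0.0121·4.9e-05) = 1299 rad/s.
Step 3 — f₀ = ω₀/(2π) = 206.7 Hz.
Step 4 — Series Q: Q = ω₀L/R = 1299·0.0121/29.3 = 0.5363.
Step 5 — 3dB bandwidth: Δω = ω₀/Q = 2421 rad/s; BW = Δω/(2π) = 385.4 Hz.

(a) f₀ = 206.7 Hz  (b) Q = 0.5363  (c) BW = 385.4 Hz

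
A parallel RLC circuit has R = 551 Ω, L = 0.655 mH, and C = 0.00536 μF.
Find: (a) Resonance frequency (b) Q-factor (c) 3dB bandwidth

Step 1 — Resonance: ω₀ = 1/√(LC) = 1/√(0.000655·5.36e-09) = 5.337e+05 rad/s.
Step 2 — f₀ = ω₀/(2π) = 8.494e+04 Hz.
Step 3 — Parallel Q: Q = R/(ω₀L) = 551/(5.337e+05·0.000655) = 1.576.
Step 4 — Bandwidth: Δω = ω₀/Q = 3.386e+05 rad/s; BW = Δω/(2π) = 5.389e+04 Hz.

(a) f₀ = 8.494e+04 Hz  (b) Q = 1.576  (c) BW = 5.389e+04 Hz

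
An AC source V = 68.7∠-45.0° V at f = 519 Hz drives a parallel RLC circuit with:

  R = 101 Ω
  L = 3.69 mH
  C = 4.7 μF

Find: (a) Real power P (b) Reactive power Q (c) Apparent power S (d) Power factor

Step 1 — Angular frequency: ω = 2π·f = 2π·519 = 3261 rad/s.
Step 2 — Component impedances:
  R: Z = R = 101 Ω
  L: Z = jωL = j·3261·0.00369 = 0 + j12.03 Ω
  C: Z = 1/(jωC) = -j/(ω·C) = 0 - j65.25 Ω
Step 3 — Parallel combination: 1/Z_total = 1/R + 1/L + 1/C; Z_total = 2.11 + j14.45 Ω = 14.6∠81.7° Ω.
Step 4 — Source phasor: V = 68.7∠-45.0° V = 48.58 - j48.58 V.
Step 5 — Current: I = V / Z = -2.812 - j3.774 A = 4.706∠-126.7° A.
Step 6 — Complex power: S = V·I* = 46.73 + j319.9 VA.
Step 7 — Real power: P = Re(S) = 46.73 W.
Step 8 — Reactive power: Q = Im(S) = 319.9 VAR.
Step 9 — Apparent power: |S| = 323.3 VA.
Step 10 — Power factor: PF = P/|S| = 0.1445 (lagging).

(a) P = 46.73 W  (b) Q = 319.9 VAR  (c) S = 323.3 VA  (d) PF = 0.1445 (lagging)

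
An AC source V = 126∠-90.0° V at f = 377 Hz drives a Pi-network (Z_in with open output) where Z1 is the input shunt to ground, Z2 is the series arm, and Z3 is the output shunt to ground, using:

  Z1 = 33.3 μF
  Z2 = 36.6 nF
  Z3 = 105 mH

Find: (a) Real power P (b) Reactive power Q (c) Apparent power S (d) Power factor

Step 1 — Angular frequency: ω = 2π·f = 2π·377 = 2369 rad/s.
Step 2 — Component impedances:
  Z1: Z = 1/(jωC) = -j/(ω·C) = 0 - j12.68 Ω
  Z2: Z = 1/(jωC) = -j/(ω·C) = 0 - j1.153e+04 Ω
  Z3: Z = jωL = j·2369·0.105 = 0 + j248.7 Ω
Step 3 — With open output, the series arm Z2 and the output shunt Z3 appear in series to ground: Z2 + Z3 = 0 - j1.129e+04 Ω.
Step 4 — Parallel with input shunt Z1: Z_in = Z1 || (Z2 + Z3) = 0 - j12.66 Ω = 12.66∠-90.0° Ω.
Step 5 — Source phasor: V = 126∠-90.0° V = 0 - j126 V.
Step 6 — Current: I = V / Z = 9.95 A = 9.95∠0.0° A.
Step 7 — Complex power: S = V·I* = 0 - j1254 VA.
Step 8 — Real power: P = Re(S) = 0 W.
Step 9 — Reactive power: Q = Im(S) = -1254 VAR.
Step 10 — Apparent power: |S| = 1254 VA.
Step 11 — Power factor: PF = P/|S| = 0 (leading).

(a) P = 0 W  (b) Q = -1254 VAR  (c) S = 1254 VA  (d) PF = 0 (leading)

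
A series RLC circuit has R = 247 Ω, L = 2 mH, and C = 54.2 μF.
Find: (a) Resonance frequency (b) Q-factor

Step 1 — Resonance condition Im(Z)=0 gives ω₀ = 1/√(LC).
Step 2 — ω₀ = 1/√(0.002·5.42e-05) = 3037 rad/s.
Step 3 — f₀ = ω₀/(2π) = 483.4 Hz.
Step 4 — Series Q: Q = ω₀L/R = 3037·0.002/247 = 0.02459.

(a) f₀ = 483.4 Hz  (b) Q = 0.02459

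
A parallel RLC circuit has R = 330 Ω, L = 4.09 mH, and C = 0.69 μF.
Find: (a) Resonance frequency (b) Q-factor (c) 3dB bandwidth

Step 1 — Resonance: ω₀ = 1/√(LC) = 1/√(0.00409·6.9e-07) = 1.882e+04 rad/s.
Step 2 — f₀ = ω₀/(2π) = 2996 Hz.
Step 3 — Parallel Q: Q = R/(ω₀L) = 330/(1.882e+04·0.00409) = 4.286.
Step 4 — Bandwidth: Δω = ω₀/Q = 4392 rad/s; BW = Δω/(2π) = 699 Hz.

(a) f₀ = 2996 Hz  (b) Q = 4.286  (c) BW = 699 Hz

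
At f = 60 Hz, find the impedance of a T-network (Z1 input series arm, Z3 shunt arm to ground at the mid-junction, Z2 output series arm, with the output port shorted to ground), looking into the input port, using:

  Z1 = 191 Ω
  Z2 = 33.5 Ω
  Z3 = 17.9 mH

Step 1 — Angular frequency: ω = 2π·f = 2π·60 = 377 rad/s.
Step 2 — Component impedances:
  Z1: Z = R = 191 Ω
  Z2: Z = R = 33.5 Ω
  Z3: Z = jωL = j·377·0.0179 = 0 + j6.748 Ω
Step 3 — With the output port shorted to ground, the output series arm Z2 runs from the junction to ground; the shunt arm Z3 also runs from the junction to ground. They appear in parallel: Z3 || Z2 = 1.306 + j6.485 Ω.
Step 4 — Series with input arm Z1: Z_in = Z1 + (Z3 || Z2) = 192.3 + j6.485 Ω = 192.4∠1.9° Ω.

Z = 192.3 + j6.485 Ω = 192.4∠1.9° Ω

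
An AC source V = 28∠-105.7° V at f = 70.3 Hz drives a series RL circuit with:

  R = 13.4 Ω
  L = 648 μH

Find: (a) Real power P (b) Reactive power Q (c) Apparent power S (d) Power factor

Step 1 — Angular frequency: ω = 2π·f = 2π·70.3 = 441.7 rad/s.
Step 2 — Component impedances:
  R: Z = R = 13.4 Ω
  L: Z = jωL = j·441.7·0.000648 = 0 + j0.2862 Ω
Step 3 — Series combination: Z_total = R + L = 13.4 + j0.2862 Ω = 13.4∠1.2° Ω.
Step 4 — Source phasor: V = 28∠-105.7° V = -7.577 - j26.96 V.
Step 5 — Current: I = V / Z = -0.6081 - j1.999 A = 2.089∠-106.9° A.
Step 6 — Complex power: S = V·I* = 58.48 + j1.249 VA.
Step 7 — Real power: P = Re(S) = 58.48 W.
Step 8 — Reactive power: Q = Im(S) = 1.249 VAR.
Step 9 — Apparent power: |S| = 58.49 VA.
Step 10 — Power factor: PF = P/|S| = 0.9998 (lagging).

(a) P = 58.48 W  (b) Q = 1.249 VAR  (c) S = 58.49 VA  (d) PF = 0.9998 (lagging)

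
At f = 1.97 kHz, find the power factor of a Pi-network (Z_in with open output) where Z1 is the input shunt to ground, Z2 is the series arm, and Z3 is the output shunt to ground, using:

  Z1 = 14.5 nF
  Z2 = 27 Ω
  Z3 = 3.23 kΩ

Step 1 — Angular frequency: ω = 2π·f = 2π·1970 = 1.238e+04 rad/s.
Step 2 — Component impedances:
  Z1: Z = 1/(jωC) = -j/(ω·C) = 0 - j5572 Ω
  Z2: Z = R = 27 Ω
  Z3: Z = R = 3230 Ω
Step 3 — With open output, the series arm Z2 and the output shunt Z3 appear in series to ground: Z2 + Z3 = 3257 Ω.
Step 4 — Parallel with input shunt Z1: Z_in = Z1 || (Z2 + Z3) = 2427 - j1419 Ω = 2812∠-30.3° Ω.
Step 5 — Power factor: PF = cos(φ) = Re(Z)/|Z| = 2427.5/2811.8 = 0.8633.
Step 6 — Type: Im(Z) = -1419 ⇒ leading (phase φ = -30.3°).

PF = 0.8633 (leading, φ = -30.3°)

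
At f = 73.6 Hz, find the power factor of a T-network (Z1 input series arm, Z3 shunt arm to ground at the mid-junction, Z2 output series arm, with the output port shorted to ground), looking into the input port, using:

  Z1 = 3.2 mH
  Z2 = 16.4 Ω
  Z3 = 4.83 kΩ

Step 1 — Angular frequency: ω = 2π·f = 2π·73.6 = 462.4 rad/s.
Step 2 — Component impedances:
  Z1: Z = jωL = j·462.4·0.0032 = 0 + j1.48 Ω
  Z2: Z = R = 16.4 Ω
  Z3: Z = R = 4830 Ω
Step 3 — With the output port shorted to ground, the output series arm Z2 runs from the junction to ground; the shunt arm Z3 also runs from the junction to ground. They appear in parallel: Z3 || Z2 = 16.34 Ω.
Step 4 — Series with input arm Z1: Z_in = Z1 + (Z3 || Z2) = 16.34 + j1.48 Ω = 16.41∠5.2° Ω.
Step 5 — Power factor: PF = cos(φ) = Re(Z)/|Z| = 16.3445/16.4114 = 0.9959.
Step 6 — Type: Im(Z) = 1.48 ⇒ lagging (phase φ = 5.2°).

PF = 0.9959 (lagging, φ = 5.2°)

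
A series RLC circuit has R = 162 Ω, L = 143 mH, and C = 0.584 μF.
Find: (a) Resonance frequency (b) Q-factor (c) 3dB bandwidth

Step 1 — Resonance: ω₀ = 1/√(LC) = 1/√(0.143·5.84e-07) = 3460 rad/s.
Step 2 — f₀ = ω₀/(2π) = 550.7 Hz.
Step 3 — Series Q: Q = ω₀L/R = 3460·0.143/162 = 3.055.
Step 4 — Bandwidth: Δω = ω₀/Q = 1133 rad/s; BW = Δω/(2π) = 180.3 Hz.

(a) f₀ = 550.7 Hz  (b) Q = 3.055  (c) BW = 180.3 Hz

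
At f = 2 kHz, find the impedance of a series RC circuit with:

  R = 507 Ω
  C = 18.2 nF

Step 1 — Angular frequency: ω = 2π·f = 2π·2000 = 1.257e+04 rad/s.
Step 2 — Component impedances:
  R: Z = R = 507 Ω
  C: Z = 1/(jωC) = -j/(ω·C) = 0 - j4372 Ω
Step 3 — Series combination: Z_total = R + C = 507 - j4372 Ω = 4402∠-83.4° Ω.

Z = 507 - j4372 Ω = 4402∠-83.4° Ω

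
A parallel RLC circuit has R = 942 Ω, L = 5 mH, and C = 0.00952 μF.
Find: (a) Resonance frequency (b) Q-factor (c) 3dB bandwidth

Step 1 — Resonance: ω₀ = 1/√(LC) = 1/√(0.005·9.52e-09) = 1.449e+05 rad/s.
Step 2 — f₀ = ω₀/(2π) = 2.307e+04 Hz.
Step 3 — Parallel Q: Q = R/(ω₀L) = 942/(1.449e+05·0.005) = 1.3.
Step 4 — Bandwidth: Δω = ω₀/Q = 1.115e+05 rad/s; BW = Δω/(2π) = 1.775e+04 Hz.

(a) f₀ = 2.307e+04 Hz  (b) Q = 1.3  (c) BW = 1.775e+04 Hz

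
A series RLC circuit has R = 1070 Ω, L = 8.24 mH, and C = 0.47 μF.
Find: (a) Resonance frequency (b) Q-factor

Step 1 — Resonance condition Im(Z)=0 gives ω₀ = 1/√(LC).
Step 2 — ω₀ = 1/√(0.00824·4.7e-07) = 1.607e+04 rad/s.
Step 3 — f₀ = ω₀/(2π) = 2557 Hz.
Step 4 — Series Q: Q = ω₀L/R = 1.607e+04·0.00824/1070 = 0.1237.

(a) f₀ = 2557 Hz  (b) Q = 0.1237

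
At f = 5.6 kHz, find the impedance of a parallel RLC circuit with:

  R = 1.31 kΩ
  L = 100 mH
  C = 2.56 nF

Step 1 — Angular frequency: ω = 2π·f = 2π·5600 = 3.519e+04 rad/s.
Step 2 — Component impedances:
  R: Z = R = 1310 Ω
  L: Z = jωL = j·3.519e+04·0.1 = 0 + j3519 Ω
  C: Z = 1/(jωC) = -j/(ω·C) = 0 - j1.11e+04 Ω
Step 3 — Parallel combination: 1/Z_total = 1/R + 1/L + 1/C; Z_total = 1230 + j312.9 Ω = 1270∠14.3° Ω.

Z = 1230 + j312.9 Ω = 1270∠14.3° Ω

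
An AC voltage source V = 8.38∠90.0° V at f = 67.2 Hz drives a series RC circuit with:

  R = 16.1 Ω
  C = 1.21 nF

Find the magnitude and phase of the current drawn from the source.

Step 1 — Angular frequency: ω = 2π·f = 2π·67.2 = 422.2 rad/s.
Step 2 — Component impedances:
  R: Z = R = 16.1 Ω
  C: Z = 1/(jωC) = -j/(ω·C) = 0 - j1.957e+06 Ω
Step 3 — Series combination: Z_total = R + C = 16.1 - j1.957e+06 Ω = 1.957e+06∠-90.0° Ω.
Step 4 — Source phasor: V = 8.38∠90.0° V = 0 + j8.38 V.
Step 5 — Ohm's law: I = V / Z_total = (0 + j8.38) / (16.1 - j1.957e+06) = -4.281e-06 + j3.522e-11 A.
Step 6 — Convert to polar: |I| = 4.281e-06 A, ∠I = 180.0°.

I = 4.281e-06∠180.0° A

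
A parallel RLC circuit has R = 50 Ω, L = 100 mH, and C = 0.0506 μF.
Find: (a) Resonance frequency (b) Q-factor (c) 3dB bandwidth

Step 1 — Resonance: ω₀ = 1/√(LC) = 1/√(0.1·5.06e-08) = 1.406e+04 rad/s.
Step 2 — f₀ = ω₀/(2π) = 2237 Hz.
Step 3 — Parallel Q: Q = R/(ω₀L) = 50/(1.406e+04·0.1) = 0.03557.
Step 4 — Bandwidth: Δω = ω₀/Q = 3.953e+05 rad/s; BW = Δω/(2π) = 6.291e+04 Hz.

(a) f₀ = 2237 Hz  (b) Q = 0.03557  (c) BW = 6.291e+04 Hz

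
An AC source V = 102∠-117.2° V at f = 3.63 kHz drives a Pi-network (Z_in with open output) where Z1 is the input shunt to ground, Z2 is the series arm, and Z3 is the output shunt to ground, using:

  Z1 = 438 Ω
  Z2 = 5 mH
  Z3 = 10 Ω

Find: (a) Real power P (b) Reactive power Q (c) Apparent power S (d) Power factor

Step 1 — Angular frequency: ω = 2π·f = 2π·3630 = 2.281e+04 rad/s.
Step 2 — Component impedances:
  Z1: Z = R = 438 Ω
  Z2: Z = jωL = j·2.281e+04·0.005 = 0 + j114 Ω
  Z3: Z = R = 10 Ω
Step 3 — With open output, the series arm Z2 and the output shunt Z3 appear in series to ground: Z2 + Z3 = 10 + j114 Ω.
Step 4 — Parallel with input shunt Z1: Z_in = Z1 || (Z2 + Z3) = 35.84 + j102.4 Ω = 108.5∠70.7° Ω.
Step 5 — Source phasor: V = 102∠-117.2° V = -46.62 - j90.72 V.
Step 6 — Current: I = V / Z = -0.9315 + j0.1294 A = 0.9404∠172.1° A.
Step 7 — Complex power: S = V·I* = 31.69 + j90.54 VA.
Step 8 — Real power: P = Re(S) = 31.69 W.
Step 9 — Reactive power: Q = Im(S) = 90.54 VAR.
Step 10 — Apparent power: |S| = 95.92 VA.
Step 11 — Power factor: PF = P/|S| = 0.3304 (lagging).

(a) P = 31.69 W  (b) Q = 90.54 VAR  (c) S = 95.92 VA  (d) PF = 0.3304 (lagging)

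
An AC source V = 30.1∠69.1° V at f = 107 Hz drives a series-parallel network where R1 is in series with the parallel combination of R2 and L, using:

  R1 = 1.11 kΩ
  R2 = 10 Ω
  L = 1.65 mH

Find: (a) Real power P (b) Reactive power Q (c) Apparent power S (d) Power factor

Step 1 — Angular frequency: ω = 2π·f = 2π·107 = 672.3 rad/s.
Step 2 — Component impedances:
  R1: Z = R = 1110 Ω
  R2: Z = R = 10 Ω
  L: Z = jωL = j·672.3·0.00165 = 0 + j1.109 Ω
Step 3 — Parallel branch: R2 || L = 1/(1/R2 + 1/L) = 0.1216 + j1.096 Ω.
Step 4 — Series with R1: Z_total = R1 + (R2 || L) = 1110 + j1.096 Ω = 1110∠0.1° Ω.
Step 5 — Source phasor: V = 30.1∠69.1° V = 10.74 + j28.12 V.
Step 6 — Current: I = V / Z = 0.009698 + j0.02532 A = 0.02711∠69.0° A.
Step 7 — Complex power: S = V·I* = 0.8161 + j0.0008056 VA.
Step 8 — Real power: P = Re(S) = 0.8161 W.
Step 9 — Reactive power: Q = Im(S) = 0.0008056 VAR.
Step 10 — Apparent power: |S| = 0.8161 VA.
Step 11 — Power factor: PF = P/|S| = 1 (lagging).

(a) P = 0.8161 W  (b) Q = 0.0008056 VAR  (c) S = 0.8161 VA  (d) PF = 1 (lagging)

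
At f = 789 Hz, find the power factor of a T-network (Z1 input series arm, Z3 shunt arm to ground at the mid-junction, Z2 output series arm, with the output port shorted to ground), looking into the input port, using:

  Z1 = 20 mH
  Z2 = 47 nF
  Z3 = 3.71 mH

Step 1 — Angular frequency: ω = 2π·f = 2π·789 = 4957 rad/s.
Step 2 — Component impedances:
  Z1: Z = jωL = j·4957·0.02 = 0 + j99.15 Ω
  Z2: Z = 1/(jωC) = -j/(ω·C) = 0 - j4292 Ω
  Z3: Z = jωL = j·4957·0.00371 = 0 + j18.39 Ω
Step 3 — With the output port shorted to ground, the output series arm Z2 runs from the junction to ground; the shunt arm Z3 also runs from the junction to ground. They appear in parallel: Z3 || Z2 = 0 + j18.47 Ω.
Step 4 — Series with input arm Z1: Z_in = Z1 + (Z3 || Z2) = 0 + j117.6 Ω = 117.6∠90.0° Ω.
Step 5 — Power factor: PF = cos(φ) = Re(Z)/|Z| = 0/117.6 = 0.
Step 6 — Type: Im(Z) = 117.6 ⇒ lagging (phase φ = 90.0°).

PF = 0 (lagging, φ = 90.0°)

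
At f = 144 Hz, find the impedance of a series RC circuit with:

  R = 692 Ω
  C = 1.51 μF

Step 1 — Angular frequency: ω = 2π·f = 2π·144 = 904.8 rad/s.
Step 2 — Component impedances:
  R: Z = R = 692 Ω
  C: Z = 1/(jωC) = -j/(ω·C) = 0 - j731.9 Ω
Step 3 — Series combination: Z_total = R + C = 692 - j731.9 Ω = 1007∠-46.6° Ω.

Z = 692 - j731.9 Ω = 1007∠-46.6° Ω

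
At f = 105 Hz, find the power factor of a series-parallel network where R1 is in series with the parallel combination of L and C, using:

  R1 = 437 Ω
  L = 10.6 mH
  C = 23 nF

Step 1 — Angular frequency: ω = 2π·f = 2π·105 = 659.7 rad/s.
Step 2 — Component impedances:
  R1: Z = R = 437 Ω
  L: Z = jωL = j·659.7·0.0106 = 0 + j6.993 Ω
  C: Z = 1/(jωC) = -j/(ω·C) = 0 - j6.59e+04 Ω
Step 3 — Parallel branch: L || C = 1/(1/L + 1/C) = 0 + j6.994 Ω.
Step 4 — Series with R1: Z_total = R1 + (L || C) = 437 + j6.994 Ω = 437.1∠0.9° Ω.
Step 5 — Power factor: PF = cos(φ) = Re(Z)/|Z| = 437/437.06 = 0.9999.
Step 6 — Type: Im(Z) = 6.994 ⇒ lagging (phase φ = 0.9°).

PF = 0.9999 (lagging, φ = 0.9°)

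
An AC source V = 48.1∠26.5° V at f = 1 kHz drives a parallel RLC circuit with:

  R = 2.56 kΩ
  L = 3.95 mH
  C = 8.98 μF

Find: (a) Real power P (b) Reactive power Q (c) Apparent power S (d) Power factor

Step 1 — Angular frequency: ω = 2π·f = 2π·1000 = 6283 rad/s.
Step 2 — Component impedances:
  R: Z = R = 2560 Ω
  L: Z = jωL = j·6283·0.00395 = 0 + j24.82 Ω
  C: Z = 1/(jωC) = -j/(ω·C) = 0 - j17.72 Ω
Step 3 — Parallel combination: 1/Z_total = 1/R + 1/L + 1/C; Z_total = 1.5 - j61.96 Ω = 61.98∠-88.6° Ω.
Step 4 — Source phasor: V = 48.1∠26.5° V = 43.05 + j21.46 V.
Step 5 — Current: I = V / Z = -0.3294 + j0.7027 A = 0.7761∠115.1° A.
Step 6 — Complex power: S = V·I* = 0.9038 - j37.32 VA.
Step 7 — Real power: P = Re(S) = 0.9038 W.
Step 8 — Reactive power: Q = Im(S) = -37.32 VAR.
Step 9 — Apparent power: |S| = 37.33 VA.
Step 10 — Power factor: PF = P/|S| = 0.02421 (leading).

(a) P = 0.9038 W  (b) Q = -37.32 VAR  (c) S = 37.33 VA  (d) PF = 0.02421 (leading)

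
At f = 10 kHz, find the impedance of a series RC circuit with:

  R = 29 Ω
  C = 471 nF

Step 1 — Angular frequency: ω = 2π·f = 2π·1e+04 = 6.283e+04 rad/s.
Step 2 — Component impedances:
  R: Z = R = 29 Ω
  C: Z = 1/(jωC) = -j/(ω·C) = 0 - j33.79 Ω
Step 3 — Series combination: Z_total = R + C = 29 - j33.79 Ω = 44.53∠-49.4° Ω.

Z = 29 - j33.79 Ω = 44.53∠-49.4° Ω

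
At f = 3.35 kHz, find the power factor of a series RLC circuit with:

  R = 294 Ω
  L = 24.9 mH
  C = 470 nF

Step 1 — Angular frequency: ω = 2π·f = 2π·3350 = 2.105e+04 rad/s.
Step 2 — Component impedances:
  R: Z = R = 294 Ω
  L: Z = jωL = j·2.105e+04·0.0249 = 0 + j524.1 Ω
  C: Z = 1/(jωC) = -j/(ω·C) = 0 - j101.1 Ω
Step 3 — Series combination: Z_total = R + L + C = 294 + j423 Ω = 515.2∠55.2° Ω.
Step 4 — Power factor: PF = cos(φ) = Re(Z)/|Z| = 294/515.2 = 0.5707.
Step 5 — Type: Im(Z) = 423 ⇒ lagging (phase φ = 55.2°).

PF = 0.5707 (lagging, φ = 55.2°)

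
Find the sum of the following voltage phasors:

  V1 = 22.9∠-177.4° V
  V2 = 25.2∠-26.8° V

Step 1 — Convert each phasor to rectangular form:
  V1 = 22.9·(cos(-177.4°) + j·sin(-177.4°)) = -22.88 - j1.039 V
  V2 = 25.2·(cos(-26.8°) + j·sin(-26.8°)) = 22.49 - j11.36 V
Step 2 — Sum components: V_total = -0.3833 - j12.4 V.
Step 3 — Convert to polar: |V_total| = 12.41 V, ∠V_total = -91.8°.

V_total = 12.41∠-91.8° V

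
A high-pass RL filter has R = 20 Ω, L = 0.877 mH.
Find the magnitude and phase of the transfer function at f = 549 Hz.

Step 1 — Angular frequency: ω = 2π·549 = 3449 rad/s.
Step 2 — Transfer function: H(jω) = jωL/(R + jωL).
Step 3 — Numerator jωL = j·3.025; denominator R + jωL = 20 + j3.025.
Step 4 — H = 0.02237 + j0.1479.
Step 5 — Magnitude: |H| = 0.1496 (-16.5 dB); phase: φ = 81.4°.

|H| = 0.1496 (-16.5 dB), φ = 81.4°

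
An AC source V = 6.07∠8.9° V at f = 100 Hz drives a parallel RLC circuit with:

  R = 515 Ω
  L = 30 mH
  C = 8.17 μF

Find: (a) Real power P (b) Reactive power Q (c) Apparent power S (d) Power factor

Step 1 — Angular frequency: ω = 2π·f = 2π·100 = 628.3 rad/s.
Step 2 — Component impedances:
  R: Z = R = 515 Ω
  L: Z = jωL = j·628.3·0.03 = 0 + j18.85 Ω
  C: Z = 1/(jωC) = -j/(ω·C) = 0 - j194.8 Ω
Step 3 — Parallel combination: 1/Z_total = 1/R + 1/L + 1/C; Z_total = 0.8443 + j20.83 Ω = 20.85∠87.7° Ω.
Step 4 — Source phasor: V = 6.07∠8.9° V = 5.997 + j0.9391 V.
Step 5 — Current: I = V / Z = 0.05664 - j0.2855 A = 0.2911∠-78.8° A.
Step 6 — Complex power: S = V·I* = 0.07154 + j1.766 VA.
Step 7 — Real power: P = Re(S) = 0.07154 W.
Step 8 — Reactive power: Q = Im(S) = 1.766 VAR.
Step 9 — Apparent power: |S| = 1.767 VA.
Step 10 — Power factor: PF = P/|S| = 0.04049 (lagging).

(a) P = 0.07154 W  (b) Q = 1.766 VAR  (c) S = 1.767 VA  (d) PF = 0.04049 (lagging)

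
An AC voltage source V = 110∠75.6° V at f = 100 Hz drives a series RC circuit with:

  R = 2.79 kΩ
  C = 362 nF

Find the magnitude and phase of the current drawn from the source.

Step 1 — Angular frequency: ω = 2π·f = 2π·100 = 628.3 rad/s.
Step 2 — Component impedances:
  R: Z = R = 2790 Ω
  C: Z = 1/(jωC) = -j/(ω·C) = 0 - j4397 Ω
Step 3 — Series combination: Z_total = R + C = 2790 - j4397 Ω = 5207∠-57.6° Ω.
Step 4 — Source phasor: V = 110∠75.6° V = 27.36 + j106.5 V.
Step 5 — Ohm's law: I = V / Z_total = (27.36 + j106.5) / (2790 - j4397) = -0.01446 + j0.0154 A.
Step 6 — Convert to polar: |I| = 0.02113 A, ∠I = 133.2°.

I = 0.02113∠133.2° A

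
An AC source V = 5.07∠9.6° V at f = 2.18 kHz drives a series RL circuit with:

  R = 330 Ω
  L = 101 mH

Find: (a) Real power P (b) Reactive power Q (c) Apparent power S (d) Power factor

Step 1 — Angular frequency: ω = 2π·f = 2π·2180 = 1.37e+04 rad/s.
Step 2 — Component impedances:
  R: Z = R = 330 Ω
  L: Z = jωL = j·1.37e+04·0.101 = 0 + j1383 Ω
Step 3 — Series combination: Z_total = R + L = 330 + j1383 Ω = 1422∠76.6° Ω.
Step 4 — Source phasor: V = 5.07∠9.6° V = 4.999 + j0.8455 V.
Step 5 — Current: I = V / Z = 0.001394 - j0.003281 A = 0.003565∠-67.0° A.
Step 6 — Complex power: S = V·I* = 0.004194 + j0.01758 VA.
Step 7 — Real power: P = Re(S) = 0.004194 W.
Step 8 — Reactive power: Q = Im(S) = 0.01758 VAR.
Step 9 — Apparent power: |S| = 0.01807 VA.
Step 10 — Power factor: PF = P/|S| = 0.232 (lagging).

(a) P = 0.004194 W  (b) Q = 0.01758 VAR  (c) S = 0.01807 VA  (d) PF = 0.232 (lagging)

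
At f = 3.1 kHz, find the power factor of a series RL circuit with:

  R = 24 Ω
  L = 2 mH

Step 1 — Angular frequency: ω = 2π·f = 2π·3100 = 1.948e+04 rad/s.
Step 2 — Component impedances:
  R: Z = R = 24 Ω
  L: Z = jωL = j·1.948e+04·0.002 = 0 + j38.96 Ω
Step 3 — Series combination: Z_total = R + L = 24 + j38.96 Ω = 45.76∠58.4° Ω.
Step 4 — Power factor: PF = cos(φ) = Re(Z)/|Z| = 24/45.76 = 0.5245.
Step 5 — Type: Im(Z) = 38.96 ⇒ lagging (phase φ = 58.4°).

PF = 0.5245 (lagging, φ = 58.4°)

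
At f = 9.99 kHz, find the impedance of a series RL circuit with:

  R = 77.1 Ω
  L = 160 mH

Step 1 — Angular frequency: ω = 2π·f = 2π·9990 = 6.277e+04 rad/s.
Step 2 — Component impedances:
  R: Z = R = 77.1 Ω
  L: Z = jωL = j·6.277e+04·0.16 = 0 + j1.004e+04 Ω
Step 3 — Series combination: Z_total = R + L = 77.1 + j1.004e+04 Ω = 1.004e+04∠89.6° Ω.

Z = 77.1 + j1.004e+04 Ω = 1.004e+04∠89.6° Ω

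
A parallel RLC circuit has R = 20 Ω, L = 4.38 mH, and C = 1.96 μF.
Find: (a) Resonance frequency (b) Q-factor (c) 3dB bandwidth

Step 1 — Resonance: ω₀ = 1/√(LC) = 1/√(0.00438·1.96e-06) = 1.079e+04 rad/s.
Step 2 — f₀ = ω₀/(2π) = 1718 Hz.
Step 3 — Parallel Q: Q = R/(ω₀L) = 20/(1.079e+04·0.00438) = 0.4231.
Step 4 — Bandwidth: Δω = ω₀/Q = 2.551e+04 rad/s; BW = Δω/(2π) = 4060 Hz.

(a) f₀ = 1718 Hz  (b) Q = 0.4231  (c) BW = 4060 Hz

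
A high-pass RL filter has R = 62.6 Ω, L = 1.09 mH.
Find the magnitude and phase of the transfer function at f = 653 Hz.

Step 1 — Angular frequency: ω = 2π·653 = 4103 rad/s.
Step 2 — Transfer function: H(jω) = jωL/(R + jωL).
Step 3 — Numerator jωL = j·4.472; denominator R + jωL = 62.6 + j4.472.
Step 4 — H = 0.005078 + j0.07108.
Step 5 — Magnitude: |H| = 0.07126 (-22.9 dB); phase: φ = 85.9°.

|H| = 0.07126 (-22.9 dB), φ = 85.9°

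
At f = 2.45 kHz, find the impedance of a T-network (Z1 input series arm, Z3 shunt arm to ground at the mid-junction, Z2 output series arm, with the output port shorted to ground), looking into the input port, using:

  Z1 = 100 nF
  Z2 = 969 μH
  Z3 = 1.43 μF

Step 1 — Angular frequency: ω = 2π·f = 2π·2450 = 1.539e+04 rad/s.
Step 2 — Component impedances:
  Z1: Z = 1/(jωC) = -j/(ω·C) = 0 - j649.6 Ω
  Z2: Z = jωL = j·1.539e+04·0.000969 = 0 + j14.92 Ω
  Z3: Z = 1/(jωC) = -j/(ω·C) = 0 - j45.43 Ω
Step 3 — With the output port shorted to ground, the output series arm Z2 runs from the junction to ground; the shunt arm Z3 also runs from the junction to ground. They appear in parallel: Z3 || Z2 = 0 + j22.21 Ω.
Step 4 — Series with input arm Z1: Z_in = Z1 + (Z3 || Z2) = 0 - j627.4 Ω = 627.4∠-90.0° Ω.

Z = 0 - j627.4 Ω = 627.4∠-90.0° Ω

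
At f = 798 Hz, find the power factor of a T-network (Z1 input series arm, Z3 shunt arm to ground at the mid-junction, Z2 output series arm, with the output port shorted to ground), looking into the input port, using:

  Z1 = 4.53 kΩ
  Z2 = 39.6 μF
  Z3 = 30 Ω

Step 1 — Angular frequency: ω = 2π·f = 2π·798 = 5014 rad/s.
Step 2 — Component impedances:
  Z1: Z = R = 4530 Ω
  Z2: Z = 1/(jωC) = -j/(ω·C) = 0 - j5.036 Ω
  Z3: Z = R = 30 Ω
Step 3 — With the output port shorted to ground, the output series arm Z2 runs from the junction to ground; the shunt arm Z3 also runs from the junction to ground. They appear in parallel: Z3 || Z2 = 0.8223 - j4.898 Ω.
Step 4 — Series with input arm Z1: Z_in = Z1 + (Z3 || Z2) = 4531 - j4.898 Ω = 4531∠-0.1° Ω.
Step 5 — Power factor: PF = cos(φ) = Re(Z)/|Z| = 4531/4531 = 1.
Step 6 — Type: Im(Z) = -4.898 ⇒ leading (phase φ = -0.1°).

PF = 1 (leading, φ = -0.1°)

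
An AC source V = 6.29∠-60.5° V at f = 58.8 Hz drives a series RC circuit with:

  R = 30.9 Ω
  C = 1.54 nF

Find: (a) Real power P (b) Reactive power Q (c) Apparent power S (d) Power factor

Step 1 — Angular frequency: ω = 2π·f = 2π·58.8 = 369.5 rad/s.
Step 2 — Component impedances:
  R: Z = R = 30.9 Ω
  C: Z = 1/(jωC) = -j/(ω·C) = 0 - j1.758e+06 Ω
Step 3 — Series combination: Z_total = R + C = 30.9 - j1.758e+06 Ω = 1.758e+06∠-90.0° Ω.
Step 4 — Source phasor: V = 6.29∠-60.5° V = 3.097 - j5.475 V.
Step 5 — Current: I = V / Z = 3.115e-06 + j1.762e-06 A = 3.579e-06∠29.5° A.
Step 6 — Complex power: S = V·I* = 3.957e-10 - j2.251e-05 VA.
Step 7 — Real power: P = Re(S) = 3.957e-10 W.
Step 8 — Reactive power: Q = Im(S) = -2.251e-05 VAR.
Step 9 — Apparent power: |S| = 2.251e-05 VA.
Step 10 — Power factor: PF = P/|S| = 1.758e-05 (leading).

(a) P = 3.957e-10 W  (b) Q = -2.251e-05 VAR  (c) S = 2.251e-05 VA  (d) PF = 1.758e-05 (leading)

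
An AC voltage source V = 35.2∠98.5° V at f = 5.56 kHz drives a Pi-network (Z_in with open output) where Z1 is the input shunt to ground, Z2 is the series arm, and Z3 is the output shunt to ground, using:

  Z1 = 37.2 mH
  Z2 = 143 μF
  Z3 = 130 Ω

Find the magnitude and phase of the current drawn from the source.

Step 1 — Angular frequency: ω = 2π·f = 2π·5560 = 3.493e+04 rad/s.
Step 2 — Component impedances:
  Z1: Z = jωL = j·3.493e+04·0.0372 = 0 + j1300 Ω
  Z2: Z = 1/(jωC) = -j/(ω·C) = 0 - j0.2002 Ω
  Z3: Z = R = 130 Ω
Step 3 — With open output, the series arm Z2 and the output shunt Z3 appear in series to ground: Z2 + Z3 = 130 - j0.2002 Ω.
Step 4 — Parallel with input shunt Z1: Z_in = Z1 || (Z2 + Z3) = 128.8 + j12.68 Ω = 129.4∠5.6° Ω.
Step 5 — Source phasor: V = 35.2∠98.5° V = -5.203 + j34.81 V.
Step 6 — Ohm's law: I = V / Z_total = (-5.203 + j34.81) / (128.8 + j12.68) = -0.01365 + j0.2717 A.
Step 7 — Convert to polar: |I| = 0.2721 A, ∠I = 92.9°.

I = 0.2721∠92.9° A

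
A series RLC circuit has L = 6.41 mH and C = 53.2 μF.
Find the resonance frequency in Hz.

Step 1 — Resonance condition Im(Z)=0 gives ω₀ = 1/√(LC).
Step 2 — ω₀ = 1/√(0.00641·5.32e-05) = 1712 rad/s.
Step 3 — f₀ = ω₀/(2π) = 272.5 Hz.

f₀ = 272.5 Hz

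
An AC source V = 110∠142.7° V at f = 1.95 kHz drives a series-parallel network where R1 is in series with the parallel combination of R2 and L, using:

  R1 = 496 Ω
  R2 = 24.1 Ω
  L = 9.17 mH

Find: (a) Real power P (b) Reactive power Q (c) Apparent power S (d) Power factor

Step 1 — Angular frequency: ω = 2π·f = 2π·1950 = 1.225e+04 rad/s.
Step 2 — Component impedances:
  R1: Z = R = 496 Ω
  R2: Z = R = 24.1 Ω
  L: Z = jωL = j·1.225e+04·0.00917 = 0 + j112.4 Ω
Step 3 — Parallel branch: R2 || L = 1/(1/R2 + 1/L) = 23.04 + j4.942 Ω.
Step 4 — Series with R1: Z_total = R1 + (R2 || L) = 519 + j4.942 Ω = 519.1∠0.5° Ω.
Step 5 — Source phasor: V = 110∠142.7° V = -87.5 + j66.66 V.
Step 6 — Current: I = V / Z = -0.1673 + j0.13 A = 0.2119∠142.2° A.
Step 7 — Complex power: S = V·I* = 23.31 + j0.222 VA.
Step 8 — Real power: P = Re(S) = 23.31 W.
Step 9 — Reactive power: Q = Im(S) = 0.222 VAR.
Step 10 — Apparent power: |S| = 23.31 VA.
Step 11 — Power factor: PF = P/|S| = 1 (lagging).

(a) P = 23.31 W  (b) Q = 0.222 VAR  (c) S = 23.31 VA  (d) PF = 1 (lagging)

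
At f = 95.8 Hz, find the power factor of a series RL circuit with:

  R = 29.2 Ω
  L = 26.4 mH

Step 1 — Angular frequency: ω = 2π·f = 2π·95.8 = 601.9 rad/s.
Step 2 — Component impedances:
  R: Z = R = 29.2 Ω
  L: Z = jωL = j·601.9·0.0264 = 0 + j15.89 Ω
Step 3 — Series combination: Z_total = R + L = 29.2 + j15.89 Ω = 33.24∠28.6° Ω.
Step 4 — Power factor: PF = cos(φ) = Re(Z)/|Z| = 29.2/33.244 = 0.8784.
Step 5 — Type: Im(Z) = 15.89 ⇒ lagging (phase φ = 28.6°).

PF = 0.8784 (lagging, φ = 28.6°)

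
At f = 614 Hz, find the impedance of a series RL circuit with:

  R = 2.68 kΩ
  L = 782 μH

Step 1 — Angular frequency: ω = 2π·f = 2π·614 = 3858 rad/s.
Step 2 — Component impedances:
  R: Z = R = 2680 Ω
  L: Z = jωL = j·3858·0.000782 = 0 + j3.017 Ω
Step 3 — Series combination: Z_total = R + L = 2680 + j3.017 Ω = 2680∠0.1° Ω.

Z = 2680 + j3.017 Ω = 2680∠0.1° Ω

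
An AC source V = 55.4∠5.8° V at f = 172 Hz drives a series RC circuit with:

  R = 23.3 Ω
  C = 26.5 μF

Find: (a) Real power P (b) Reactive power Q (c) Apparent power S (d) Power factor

Step 1 — Angular frequency: ω = 2π·f = 2π·172 = 1081 rad/s.
Step 2 — Component impedances:
  R: Z = R = 23.3 Ω
  C: Z = 1/(jωC) = -j/(ω·C) = 0 - j34.92 Ω
Step 3 — Series combination: Z_total = R + C = 23.3 - j34.92 Ω = 41.98∠-56.3° Ω.
Step 4 — Source phasor: V = 55.4∠5.8° V = 55.12 + j5.599 V.
Step 5 — Current: I = V / Z = 0.6178 + j1.166 A = 1.32∠62.1° A.
Step 6 — Complex power: S = V·I* = 40.58 - j60.82 VA.
Step 7 — Real power: P = Re(S) = 40.58 W.
Step 8 — Reactive power: Q = Im(S) = -60.82 VAR.
Step 9 — Apparent power: |S| = 73.11 VA.
Step 10 — Power factor: PF = P/|S| = 0.5551 (leading).

(a) P = 40.58 W  (b) Q = -60.82 VAR  (c) S = 73.11 VA  (d) PF = 0.5551 (leading)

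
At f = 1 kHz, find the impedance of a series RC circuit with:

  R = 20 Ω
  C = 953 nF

Step 1 — Angular frequency: ω = 2π·f = 2π·1000 = 6283 rad/s.
Step 2 — Component impedances:
  R: Z = R = 20 Ω
  C: Z = 1/(jωC) = -j/(ω·C) = 0 - j167 Ω
Step 3 — Series combination: Z_total = R + C = 20 - j167 Ω = 168.2∠-83.2° Ω.

Z = 20 - j167 Ω = 168.2∠-83.2° Ω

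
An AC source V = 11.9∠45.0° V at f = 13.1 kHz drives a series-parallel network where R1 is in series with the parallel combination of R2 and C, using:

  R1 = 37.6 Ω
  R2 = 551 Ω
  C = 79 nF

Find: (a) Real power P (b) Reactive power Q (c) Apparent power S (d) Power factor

Step 1 — Angular frequency: ω = 2π·f = 2π·1.31e+04 = 8.231e+04 rad/s.
Step 2 — Component impedances:
  R1: Z = R = 37.6 Ω
  R2: Z = R = 551 Ω
  C: Z = 1/(jωC) = -j/(ω·C) = 0 - j153.8 Ω
Step 3 — Parallel branch: R2 || C = 1/(1/R2 + 1/C) = 39.82 - j142.7 Ω.
Step 4 — Series with R1: Z_total = R1 + (R2 || C) = 77.42 - j142.7 Ω = 162.3∠-61.5° Ω.
Step 5 — Source phasor: V = 11.9∠45.0° V = 8.415 + j8.415 V.
Step 6 — Current: I = V / Z = -0.02084 + j0.07029 A = 0.07331∠106.5° A.
Step 7 — Complex power: S = V·I* = 0.4161 - j0.7668 VA.
Step 8 — Real power: P = Re(S) = 0.4161 W.
Step 9 — Reactive power: Q = Im(S) = -0.7668 VAR.
Step 10 — Apparent power: |S| = 0.8724 VA.
Step 11 — Power factor: PF = P/|S| = 0.4769 (leading).

(a) P = 0.4161 W  (b) Q = -0.7668 VAR  (c) S = 0.8724 VA  (d) PF = 0.4769 (leading)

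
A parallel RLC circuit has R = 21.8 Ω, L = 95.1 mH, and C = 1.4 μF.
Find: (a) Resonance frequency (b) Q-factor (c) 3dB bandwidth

Step 1 — Resonance: ω₀ = 1/√(LC) = 1/√(0.0951·1.4e-06) = 2741 rad/s.
Step 2 — f₀ = ω₀/(2π) = 436.2 Hz.
Step 3 — Parallel Q: Q = R/(ω₀L) = 21.8/(2741·0.0951) = 0.08364.
Step 4 — Bandwidth: Δω = ω₀/Q = 3.277e+04 rad/s; BW = Δω/(2π) = 5215 Hz.

(a) f₀ = 436.2 Hz  (b) Q = 0.08364  (c) BW = 5215 Hz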